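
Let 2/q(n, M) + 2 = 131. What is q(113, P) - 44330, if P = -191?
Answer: -5718568/129 ≈ -44330.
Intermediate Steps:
q(n, M) = 2/129 (q(n, M) = 2/(-2 + 131) = 2/129)
q(113, P) - 44330 = 2/129 - 44330 = -5718568/129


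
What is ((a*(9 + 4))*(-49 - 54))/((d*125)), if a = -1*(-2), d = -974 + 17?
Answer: 2678/119625 ≈ 0.022387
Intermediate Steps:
d = -957
a = 2
((a*(9 + 4))*(-49 - 54))/((d*125)) = ((2*(9 + 4))*(-49 - 54))/((-957*125)) = ((2*13)*(-103))/(-119625) = (26*(-103))*(-1/119625) = -2678*(-1/119625) = 2678/119625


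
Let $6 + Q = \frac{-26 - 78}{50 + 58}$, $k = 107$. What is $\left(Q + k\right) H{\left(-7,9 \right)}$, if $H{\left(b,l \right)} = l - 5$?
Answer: $\frac{10804}{27} \approx 400.15$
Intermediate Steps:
$H{\left(b,l \right)} = -5 + l$
$Q = - \frac{188}{27}$ ($Q = -6 + \frac{-26 - 78}{50 + 58} = -6 - \frac{104}{108} = -6 - \frac{26}{27} = - \frac{188}{27} \approx -6.963$)
$\left(Q + k\right) H{\left(-7,9 \right)} = \left(- \frac{188}{27} + 107\right) \left(-5 + 9\right) = \frac{2701}{27} \cdot 4 = \frac{10804}{27}$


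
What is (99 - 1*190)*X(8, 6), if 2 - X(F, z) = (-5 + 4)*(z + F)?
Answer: -1456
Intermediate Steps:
X(F, z) = 2 + F + z (X(F, z) = 2 - (-5 + 4)*(z + F) = 2 - (-1)*(F + z) = 2 - (-F - z) = 2 + (F + z) = 2 + F + z)
(99 - 1*190)*X(8, 6) = (99 - 1*190)*(2 + 8 + 6) = (99 - 190)*16 = -91*16 = -1456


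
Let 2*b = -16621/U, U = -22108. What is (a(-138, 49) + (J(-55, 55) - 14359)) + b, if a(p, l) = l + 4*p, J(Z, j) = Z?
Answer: -659553451/44216 ≈ -14917.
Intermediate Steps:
b = 16621/44216 (b = (-16621/(-22108))/2 = (-16621*(-1/22108))/2 = (½)*(16621/22108) = 16621/44216 ≈ 0.37590)
(a(-138, 49) + (J(-55, 55) - 14359)) + b = ((49 + 4*(-138)) + (-55 - 14359)) + 16621/44216 = ((49 - 552) - 14414) + 16621/44216 = (-503 - 14414) + 16621/44216 = -14917 + 16621/44216 = -659553451/44216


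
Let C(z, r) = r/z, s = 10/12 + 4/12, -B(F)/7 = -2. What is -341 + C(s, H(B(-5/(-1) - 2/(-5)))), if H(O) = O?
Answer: -329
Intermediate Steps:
B(F) = 14 (B(F) = -7*(-2) = 14)
s = 7/6 (s = 10*(1/12) + 4*(1/12) = ⅚ + ⅓ = 7/6 ≈ 1.1667)
-341 + C(s, H(B(-5/(-1) - 2/(-5)))) = -341 + 14/(7/6) = -341 + 14*(6/7) = -341 + 12 = -329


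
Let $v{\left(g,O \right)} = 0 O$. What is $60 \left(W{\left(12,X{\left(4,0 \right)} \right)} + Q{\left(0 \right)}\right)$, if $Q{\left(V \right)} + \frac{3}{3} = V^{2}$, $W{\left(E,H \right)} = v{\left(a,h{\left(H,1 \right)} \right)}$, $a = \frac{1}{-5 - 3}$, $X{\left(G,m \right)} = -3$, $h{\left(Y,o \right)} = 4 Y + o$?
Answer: $-60$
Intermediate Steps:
$h{\left(Y,o \right)} = o + 4 Y$
$a = - \frac{1}{8}$ ($a = \frac{1}{-8} = - \frac{1}{8} \approx -0.125$)
$v{\left(g,O \right)} = 0$
$W{\left(E,H \right)} = 0$
$Q{\left(V \right)} = -1 + V^{2}$
$60 \left(W{\left(12,X{\left(4,0 \right)} \right)} + Q{\left(0 \right)}\right) = 60 \left(0 - \left(1 - 0^{2}\right)\right) = 60 \left(0 + \left(-1 + 0\right)\right) = 60 \left(0 - 1\right) = 60 \left(-1\right) = -60$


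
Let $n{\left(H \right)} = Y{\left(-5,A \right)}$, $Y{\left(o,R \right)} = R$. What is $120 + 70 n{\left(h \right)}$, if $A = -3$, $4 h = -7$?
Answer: $-90$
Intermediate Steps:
$h = - \frac{7}{4}$ ($h = \frac{1}{4} \left(-7\right) = - \frac{7}{4} \approx -1.75$)
$n{\left(H \right)} = -3$
$120 + 70 n{\left(h \right)} = 120 + 70 \left(-3\right) = 120 - 210 = -90$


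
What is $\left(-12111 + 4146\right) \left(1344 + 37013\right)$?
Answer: $-305513505$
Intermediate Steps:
$\left(-12111 + 4146\right) \left(1344 + 37013\right) = \left(-7965\right) 38357 = -305513505$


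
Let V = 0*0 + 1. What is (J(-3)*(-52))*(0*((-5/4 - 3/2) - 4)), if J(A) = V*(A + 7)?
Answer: 0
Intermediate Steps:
V = 1 (V = 0 + 1 = 1)
J(A) = 7 + A (J(A) = 1*(A + 7) = 1*(7 + A) = 7 + A)
(J(-3)*(-52))*(0*((-5/4 - 3/2) - 4)) = ((7 - 3)*(-52))*(0*((-5/4 - 3/2) - 4)) = (4*(-52))*(0*((-5*¼ - 3*½) - 4)) = -0*((-5/4 - 3/2) - 4) = -0*(-11/4 - 4) = -0*(-27)/4 = -208*0 = 0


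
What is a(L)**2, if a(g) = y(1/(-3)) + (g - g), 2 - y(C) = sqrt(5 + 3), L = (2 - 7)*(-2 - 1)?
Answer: 12 - 8*sqrt(2) ≈ 0.68629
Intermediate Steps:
L = 15 (L = -5*(-3) = 15)
y(C) = 2 - 2*sqrt(2) (y(C) = 2 - sqrt(5 + 3) = 2 - sqrt(8) = 2 - 2*sqrt(2))
a(g) = 2 - 2*sqrt(2) (a(g) = (2 - 2*sqrt(2)) + (g - g) = (2 - 2*sqrt(2)) + 0 = 2 - 2*sqrt(2))
a(L)**2 = (2 - 2*sqrt(2))**2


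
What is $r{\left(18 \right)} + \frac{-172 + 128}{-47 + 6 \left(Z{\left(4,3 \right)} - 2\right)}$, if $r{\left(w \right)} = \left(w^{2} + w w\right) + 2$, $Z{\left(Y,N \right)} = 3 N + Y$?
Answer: $\frac{12306}{19} \approx 647.68$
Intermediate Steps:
$Z{\left(Y,N \right)} = Y + 3 N$
$r{\left(w \right)} = 2 + 2 w^{2}$ ($r{\left(w \right)} = \left(w^{2} + w^{2}\right) + 2 = 2 w^{2} + 2 = 2 + 2 w^{2}$)
$r{\left(18 \right)} + \frac{-172 + 128}{-47 + 6 \left(Z{\left(4,3 \right)} - 2\right)} = \left(2 + 2 \cdot 18^{2}\right) + \frac{-172 + 128}{-47 + 6 \left(\left(4 + 3 \cdot 3\right) - 2\right)} = \left(2 + 2 \cdot 324\right) - \frac{44}{-47 + 6 \left(\left(4 + 9\right) - 2\right)} = \left(2 + 648\right) - \frac{44}{-47 + 6 \left(13 - 2\right)} = 650 - \frac{44}{-47 + 6 \cdot 11} = 650 - \frac{44}{-47 + 66} = 650 - \frac{44}{19} = \frac{12306}{19}$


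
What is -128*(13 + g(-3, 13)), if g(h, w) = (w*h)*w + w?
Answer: 61568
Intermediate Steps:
g(h, w) = w + h*w**2 (g(h, w) = (h*w)*w + w = h*w**2 + w = w + h*w**2)
-128*(13 + g(-3, 13)) = -128*(13 + 13*(1 - 3*13)) = -128*(13 + 13*(1 - 39)) = -128*(13 + 13*(-38)) = -128*(13 - 494) = -128*(-481) = 61568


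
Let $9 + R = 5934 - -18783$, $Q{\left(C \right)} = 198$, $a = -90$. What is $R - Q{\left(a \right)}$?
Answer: $24510$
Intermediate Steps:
$R = 24708$ ($R = -9 + \left(5934 - -18783\right) = -9 + \left(5934 + 18783\right) = -9 + 24717 = 24708$)
$R - Q{\left(a \right)} = 24708 - 198 = 24510$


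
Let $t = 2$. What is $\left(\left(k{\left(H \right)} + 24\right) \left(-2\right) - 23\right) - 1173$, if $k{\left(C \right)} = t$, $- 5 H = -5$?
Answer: $-1248$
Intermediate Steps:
$H = 1$ ($H = \left(- \frac{1}{5}\right) \left(-5\right) = 1$)
$k{\left(C \right)} = 2$
$\left(\left(k{\left(H \right)} + 24\right) \left(-2\right) - 23\right) - 1173 = \left(\left(2 + 24\right) \left(-2\right) - 23\right) - 1173 = \left(26 \left(-2\right) - 23\right) - 1173 = \left(-52 - 23\right) - 1173 = -75 - 1173 = -1248$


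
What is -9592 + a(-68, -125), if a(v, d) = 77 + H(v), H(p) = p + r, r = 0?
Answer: -9583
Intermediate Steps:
H(p) = p (H(p) = p + 0 = p)
a(v, d) = 77 + v
-9592 + a(-68, -125) = -9592 + (77 - 68) = -9592 + 9 = -9583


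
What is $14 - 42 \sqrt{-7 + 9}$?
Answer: $14 - 42 \sqrt{2} \approx -45.397$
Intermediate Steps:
$14 - 42 \sqrt{-7 + 9} = 14 - 42 \sqrt{2}$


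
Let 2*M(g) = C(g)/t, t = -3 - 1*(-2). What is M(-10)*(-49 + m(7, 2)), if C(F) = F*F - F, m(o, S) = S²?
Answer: 2475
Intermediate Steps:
C(F) = F² - F
t = -1 (t = -3 + 2 = -1)
M(g) = -g*(-1 + g)/2 (M(g) = ((g*(-1 + g))/(-1))/2 = ((g*(-1 + g))*(-1))/2 = (-g*(-1 + g))/2 = -g*(-1 + g)/2)
M(-10)*(-49 + m(7, 2)) = ((½)*(-10)*(1 - 1*(-10)))*(-49 + 2²) = ((½)*(-10)*(1 + 10))*(-49 + 4) = ((½)*(-10)*11)*(-45) = -55*(-45) = 2475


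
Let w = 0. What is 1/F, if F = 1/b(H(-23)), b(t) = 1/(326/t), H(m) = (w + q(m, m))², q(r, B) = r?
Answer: 529/326 ≈ 1.6227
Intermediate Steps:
H(m) = m² (H(m) = (0 + m)² = m²)
b(t) = t/326
F = 326/529 (F = 1/((1/326)*(-23)²) = 1/((1/326)*529) = 1/(529/326) = 326/529 ≈ 0.61626)
1/F = 1/(326/529) = 529/326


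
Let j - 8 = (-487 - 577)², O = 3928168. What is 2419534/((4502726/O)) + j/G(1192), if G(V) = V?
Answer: 708391631643763/335453087 ≈ 2.1117e+6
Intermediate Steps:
j = 1132104 (j = 8 + (-487 - 577)² = 8 + (-1064)² = 8 + 1132096 = 1132104)
2419534/((4502726/O)) + j/G(1192) = 2419534/((4502726/3928168)) + 1132104/1192 = 2419534/((4502726*(1/3928168))) + 1132104*(1/1192) = 2419534/(2251363/1964084) + 141513/149 = 2419534*(1964084/2251363) + 141513/149 = 4752168016856/2251363 + 141513/149 = 708391631643763/335453087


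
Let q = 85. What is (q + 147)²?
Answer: 53824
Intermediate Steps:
(q + 147)² = (85 + 147)² = 232² = 53824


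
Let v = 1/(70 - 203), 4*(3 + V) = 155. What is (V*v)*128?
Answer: -4576/133 ≈ -34.406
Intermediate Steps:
V = 143/4 (V = -3 + (¼)*155 = -3 + 155/4 = 143/4 ≈ 35.750)
v = -1/133 (v = 1/(-133) = -1/133 ≈ -0.0075188)
(V*v)*128 = ((143/4)*(-1/133))*128 = -143/532*128 = -4576/133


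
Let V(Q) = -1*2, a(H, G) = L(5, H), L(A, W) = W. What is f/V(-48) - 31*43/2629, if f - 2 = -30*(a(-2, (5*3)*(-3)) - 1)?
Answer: -122267/2629 ≈ -46.507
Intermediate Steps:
a(H, G) = H
f = 92 (f = 2 - 30*(-2 - 1) = 2 - 30*(-3) = 2 + 90 = 92)
V(Q) = -2
f/V(-48) - 31*43/2629 = 92/(-2) - 31*43/2629 = 92*(-1/2) - 1333*1/2629 = -46 - 1333/2629 = -122267/2629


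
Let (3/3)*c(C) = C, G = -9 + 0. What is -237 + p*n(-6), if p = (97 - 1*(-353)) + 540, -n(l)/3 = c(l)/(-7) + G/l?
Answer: -50664/7 ≈ -7237.7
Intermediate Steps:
G = -9
c(C) = C
n(l) = 27/l + 3*l/7 (n(l) = -3*(l/(-7) - 9/l) = -3*(l*(-⅐) - 9/l) = -3*(-l/7 - 9/l) = -3*(-9/l - l/7) = 27/l + 3*l/7)
p = 990 (p = (97 + 353) + 540 = 450 + 540 = 990)
-237 + p*n(-6) = -237 + 990*(27/(-6) + (3/7)*(-6)) = -237 + 990*(27*(-⅙) - 18/7) = -237 + 990*(-9/2 - 18/7) = -237 + 990*(-99/14) = -237 - 49005/7 = -50664/7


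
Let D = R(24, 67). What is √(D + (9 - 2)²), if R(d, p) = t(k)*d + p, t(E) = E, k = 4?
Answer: 2*√53 ≈ 14.560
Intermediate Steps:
R(d, p) = p + 4*d (R(d, p) = 4*d + p = p + 4*d)
D = 163 (D = 67 + 4*24 = 67 + 96 = 163)
√(D + (9 - 2)²) = √(163 + (9 - 2)²) = √(163 + 7²) = √(163 + 49) = √212 = 2*√53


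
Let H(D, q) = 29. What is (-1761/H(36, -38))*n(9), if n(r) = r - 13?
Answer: 7044/29 ≈ 242.90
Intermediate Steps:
n(r) = -13 + r
(-1761/H(36, -38))*n(9) = (-1761/29)*(-13 + 9) = -1761*1/29*(-4) = -1761/29*(-4) = 7044/29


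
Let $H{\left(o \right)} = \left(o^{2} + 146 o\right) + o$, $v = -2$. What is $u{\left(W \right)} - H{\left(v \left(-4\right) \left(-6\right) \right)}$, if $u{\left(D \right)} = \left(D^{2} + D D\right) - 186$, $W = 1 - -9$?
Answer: $4766$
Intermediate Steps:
$H{\left(o \right)} = o^{2} + 147 o$
$W = 10$ ($W = 1 + 9 = 10$)
$u{\left(D \right)} = -186 + 2 D^{2}$ ($u{\left(D \right)} = \left(D^{2} + D^{2}\right) - 186 = 2 D^{2} - 186 = -186 + 2 D^{2}$)
$u{\left(W \right)} - H{\left(v \left(-4\right) \left(-6\right) \right)} = \left(-186 + 2 \cdot 10^{2}\right) - \left(-2\right) \left(-4\right) \left(-6\right) \left(147 + \left(-2\right) \left(-4\right) \left(-6\right)\right) = \left(-186 + 2 \cdot 100\right) - 8 \left(-6\right) \left(147 + 8 \left(-6\right)\right) = \left(-186 + 200\right) - - 48 \left(147 - 48\right) = 14 - \left(-48\right) 99 = 14 - -4752 = 14 + 4752 = 4766$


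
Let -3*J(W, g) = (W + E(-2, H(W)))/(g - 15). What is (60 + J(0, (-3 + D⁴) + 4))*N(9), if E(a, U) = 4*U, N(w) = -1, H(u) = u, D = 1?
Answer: -60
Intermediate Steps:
J(W, g) = -5*W/(3*(-15 + g)) (J(W, g) = -(W + 4*W)/(3*(g - 15)) = -5*W/(3*(-15 + g)))
(60 + J(0, (-3 + D⁴) + 4))*N(9) = (60 - 5*0/(-45 + 3*((-3 + 1⁴) + 4)))*(-1) = (60 - 5*0/(-45 + 3*((-3 + 1) + 4)))*(-1) = (60 - 5*0/(-45 + 3*(-2 + 4)))*(-1) = (60 - 5*0/(-45 + 3*2))*(-1) = (60 - 5*0/(-45 + 6))*(-1) = (60 - 5*0/(-39))*(-1) = (60 - 5*0*(-1/39))*(-1) = (60 + 0)*(-1) = 60*(-1) = -60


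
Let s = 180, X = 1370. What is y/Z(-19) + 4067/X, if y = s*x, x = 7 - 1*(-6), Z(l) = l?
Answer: -3128527/26030 ≈ -120.19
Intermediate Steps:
x = 13 (x = 7 + 6 = 13)
y = 2340 (y = 180*13 = 2340)
y/Z(-19) + 4067/X = 2340/(-19) + 4067/1370 = 2340*(-1/19) + 4067*(1/1370) = -2340/19 + 4067/1370 = -3128527/26030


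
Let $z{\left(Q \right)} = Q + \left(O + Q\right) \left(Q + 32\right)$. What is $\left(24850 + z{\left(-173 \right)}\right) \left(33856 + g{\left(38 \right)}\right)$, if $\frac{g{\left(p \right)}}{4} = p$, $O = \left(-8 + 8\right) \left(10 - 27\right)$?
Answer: $1668772560$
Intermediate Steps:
$O = 0$ ($O = 0 \left(-17\right) = 0$)
$g{\left(p \right)} = 4 p$
$z{\left(Q \right)} = Q + Q \left(32 + Q\right)$ ($z{\left(Q \right)} = Q + \left(0 + Q\right) \left(Q + 32\right) = Q + Q \left(32 + Q\right)$)
$\left(24850 + z{\left(-173 \right)}\right) \left(33856 + g{\left(38 \right)}\right) = \left(24850 - 173 \left(33 - 173\right)\right) \left(33856 + 4 \cdot 38\right) = \left(24850 - -24220\right) \left(33856 + 152\right) = \left(24850 + 24220\right) 34008 = 49070 \cdot 34008 = 1668772560$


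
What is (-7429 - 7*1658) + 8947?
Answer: -10088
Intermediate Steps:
(-7429 - 7*1658) + 8947 = (-7429 - 11606) + 8947 = -19035 + 8947 = -10088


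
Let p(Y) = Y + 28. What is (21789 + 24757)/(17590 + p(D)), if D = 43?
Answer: 46546/17661 ≈ 2.6355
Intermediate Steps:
p(Y) = 28 + Y
(21789 + 24757)/(17590 + p(D)) = (21789 + 24757)/(17590 + (28 + 43)) = 46546/(17590 + 71) = 46546/17661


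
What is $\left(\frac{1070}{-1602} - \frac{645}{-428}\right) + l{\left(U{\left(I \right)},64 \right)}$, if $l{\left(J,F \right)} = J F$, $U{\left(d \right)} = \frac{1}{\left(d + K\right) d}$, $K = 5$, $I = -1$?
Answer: $- \frac{5197583}{342828} \approx -15.161$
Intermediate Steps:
$U{\left(d \right)} = \frac{1}{d \left(5 + d\right)}$ ($U{\left(d \right)} = \frac{1}{\left(d + 5\right) d} = \frac{1}{\left(5 + d\right) d} = \frac{1}{d \left(5 + d\right)}$)
$l{\left(J,F \right)} = F J$
$\left(\frac{1070}{-1602} - \frac{645}{-428}\right) + l{\left(U{\left(I \right)},64 \right)} = \left(\frac{1070}{-1602} - \frac{645}{-428}\right) + 64 \frac{1}{\left(-1\right) \left(5 - 1\right)} = \left(1070 \left(- \frac{1}{1602}\right) - - \frac{645}{428}\right) + 64 \left(- \frac{1}{4}\right) = \left(- \frac{535}{801} + \frac{645}{428}\right) + 64 \left(\left(-1\right) \frac{1}{4}\right) = \frac{287665}{342828} + 64 \left(- \frac{1}{4}\right) = \frac{287665}{342828} - 16 = - \frac{5197583}{342828}$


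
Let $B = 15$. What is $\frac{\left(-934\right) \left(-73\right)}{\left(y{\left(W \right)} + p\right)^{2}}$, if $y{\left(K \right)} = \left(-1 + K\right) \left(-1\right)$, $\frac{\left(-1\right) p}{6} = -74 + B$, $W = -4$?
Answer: $\frac{68182}{128881} \approx 0.52903$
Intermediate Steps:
$p = 354$ ($p = - 6 \left(-74 + 15\right) = \left(-6\right) \left(-59\right) = 354$)
$y{\left(K \right)} = 1 - K$
$\frac{\left(-934\right) \left(-73\right)}{\left(y{\left(W \right)} + p\right)^{2}} = \frac{\left(-934\right) \left(-73\right)}{\left(\left(1 - -4\right) + 354\right)^{2}} = \frac{68182}{\left(\left(1 + 4\right) + 354\right)^{2}} = \frac{68182}{\left(5 + 354\right)^{2}} = \frac{68182}{359^{2}} = \frac{68182}{128881}$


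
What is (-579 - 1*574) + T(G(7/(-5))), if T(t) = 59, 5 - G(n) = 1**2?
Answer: -1094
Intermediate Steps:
G(n) = 4 (G(n) = 5 - 1*1**2 = 5 - 1*1 = 5 - 1 = 4)
(-579 - 1*574) + T(G(7/(-5))) = (-579 - 1*574) + 59 = (-579 - 574) + 59 = -1153 + 59 = -1094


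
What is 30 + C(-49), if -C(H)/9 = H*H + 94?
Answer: -22425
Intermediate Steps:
C(H) = -846 - 9*H**2 (C(H) = -9*(H*H + 94) = -9*(H**2 + 94) = -9*(94 + H**2) = -846 - 9*H**2)
30 + C(-49) = 30 + (-846 - 9*(-49)**2) = 30 + (-846 - 9*2401) = 30 + (-846 - 21609) = 30 - 22455 = -22425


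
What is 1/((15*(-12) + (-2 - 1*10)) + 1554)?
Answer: 1/1362 ≈ 0.00073421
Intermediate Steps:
1/((15*(-12) + (-2 - 1*10)) + 1554) = 1/((-180 + (-2 - 10)) + 1554) = 1/((-180 - 12) + 1554) = 1/(-192 + 1554) = 1/1362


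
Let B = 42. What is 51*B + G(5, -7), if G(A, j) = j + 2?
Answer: 2137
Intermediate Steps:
G(A, j) = 2 + j
51*B + G(5, -7) = 51*42 + (2 - 7) = 2142 - 5 = 2137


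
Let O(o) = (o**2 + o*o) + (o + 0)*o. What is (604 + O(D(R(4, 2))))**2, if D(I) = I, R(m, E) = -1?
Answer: 368449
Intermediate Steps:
O(o) = 3*o**2 (O(o) = (o**2 + o**2) + o*o = 2*o**2 + o**2 = 3*o**2)
(604 + O(D(R(4, 2))))**2 = (604 + 3*(-1)**2)**2 = (604 + 3*1)**2 = (604 + 3)**2 = 607**2 = 368449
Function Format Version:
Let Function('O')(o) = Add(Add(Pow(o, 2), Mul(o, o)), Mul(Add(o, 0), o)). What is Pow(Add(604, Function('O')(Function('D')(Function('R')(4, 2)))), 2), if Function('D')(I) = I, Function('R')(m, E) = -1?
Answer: 368449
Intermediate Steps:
Function('O')(o) = Mul(3, Pow(o, 2)) (Function('O')(o) = Add(Add(Pow(o, 2), Pow(o, 2)), Mul(o, o)) = Add(Mul(2, Pow(o, 2)), Pow(o, 2)) = Mul(3, Pow(o, 2)))
Pow(Add(604, Function('O')(Function('D')(Function('R')(4, 2)))), 2) = Pow(Add(604, Mul(3, Pow(-1, 2))), 2) = Pow(Add(604, Mul(3, 1)), 2) = Pow(Add(604, 3), 2) = Pow(607, 2) = 368449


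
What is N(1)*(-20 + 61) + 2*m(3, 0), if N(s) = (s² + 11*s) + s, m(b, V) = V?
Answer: 533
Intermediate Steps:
N(s) = s² + 12*s
N(1)*(-20 + 61) + 2*m(3, 0) = (1*(12 + 1))*(-20 + 61) + 2*0 = (1*13)*41 + 0 = 13*41 + 0 = 533 + 0 = 533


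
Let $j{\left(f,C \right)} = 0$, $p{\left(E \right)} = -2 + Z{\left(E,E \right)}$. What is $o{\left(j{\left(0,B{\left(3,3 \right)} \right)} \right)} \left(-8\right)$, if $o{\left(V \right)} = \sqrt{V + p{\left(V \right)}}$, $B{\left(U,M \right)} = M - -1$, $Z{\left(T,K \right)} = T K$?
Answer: $- 8 i \sqrt{2} \approx - 11.314 i$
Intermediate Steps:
$Z{\left(T,K \right)} = K T$
$B{\left(U,M \right)} = 1 + M$ ($B{\left(U,M \right)} = M + 1 = 1 + M$)
$p{\left(E \right)} = -2 + E^{2}$ ($p{\left(E \right)} = -2 + E E = -2 + E^{2}$)
$o{\left(V \right)} = \sqrt{-2 + V + V^{2}}$ ($o{\left(V \right)} = \sqrt{V + \left(-2 + V^{2}\right)} = \sqrt{-2 + V + V^{2}}$)
$o{\left(j{\left(0,B{\left(3,3 \right)} \right)} \right)} \left(-8\right) = \sqrt{-2 + 0 + 0^{2}} \left(-8\right) = \sqrt{-2 + 0 + 0} \left(-8\right) = \sqrt{-2} \left(-8\right) = i \sqrt{2} \left(-8\right) = - 8 i \sqrt{2}$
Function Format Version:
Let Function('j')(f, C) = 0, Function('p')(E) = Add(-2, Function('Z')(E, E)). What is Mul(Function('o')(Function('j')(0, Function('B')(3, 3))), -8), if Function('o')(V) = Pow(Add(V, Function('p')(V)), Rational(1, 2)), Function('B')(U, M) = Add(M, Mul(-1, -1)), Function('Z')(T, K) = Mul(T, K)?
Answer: Mul(-8, I, Pow(2, Rational(1, 2))) ≈ Mul(-11.314, I)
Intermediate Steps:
Function('Z')(T, K) = Mul(K, T)
Function('B')(U, M) = Add(1, M) (Function('B')(U, M) = Add(M, 1) = Add(1, M))
Function('p')(E) = Add(-2, Pow(E, 2)) (Function('p')(E) = Add(-2, Mul(E, E)) = Add(-2, Pow(E, 2)))
Function('o')(V) = Pow(Add(-2, V, Pow(V, 2)), Rational(1, 2)) (Function('o')(V) = Pow(Add(V, Add(-2, Pow(V, 2))), Rational(1, 2)) = Pow(Add(-2, V, Pow(V, 2)), Rational(1, 2)))
Mul(Function('o')(Function('j')(0, Function('B')(3, 3))), -8) = Mul(Pow(Add(-2, 0, Pow(0, 2)), Rational(1, 2)), -8) = Mul(Pow(Add(-2, 0, 0), Rational(1, 2)), -8) = Mul(Pow(-2, Rational(1, 2)), -8) = Mul(Mul(I, Pow(2, Rational(1, 2))), -8) = Mul(-8, I, Pow(2, Rational(1, 2)))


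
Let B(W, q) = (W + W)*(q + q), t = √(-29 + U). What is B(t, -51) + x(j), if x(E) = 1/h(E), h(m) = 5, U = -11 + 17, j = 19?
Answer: ⅕ - 204*I*√23 ≈ 0.2 - 978.35*I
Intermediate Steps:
U = 6
t = I*√23 (t = √(-29 + 6) = √(-23) = I*√23 ≈ 4.7958*I)
B(W, q) = 4*W*q (B(W, q) = (2*W)*(2*q) = 4*W*q)
x(E) = ⅕ (x(E) = 1/5 = ⅕)
B(t, -51) + x(j) = 4*(I*√23)*(-51) + ⅕ = -204*I*√23 + ⅕ = ⅕ - 204*I*√23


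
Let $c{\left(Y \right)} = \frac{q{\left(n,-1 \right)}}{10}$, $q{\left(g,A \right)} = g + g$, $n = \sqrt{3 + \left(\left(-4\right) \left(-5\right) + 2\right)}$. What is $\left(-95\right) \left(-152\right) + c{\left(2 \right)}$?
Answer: $14441$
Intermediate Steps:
$n = 5$ ($n = \sqrt{3 + \left(20 + 2\right)} = \sqrt{3 + 22} = \sqrt{25} = 5$)
$q{\left(g,A \right)} = 2 g$
$c{\left(Y \right)} = 1$ ($c{\left(Y \right)} = \frac{2 \cdot 5}{10} = 10 \cdot \frac{1}{10} = 1$)
$\left(-95\right) \left(-152\right) + c{\left(2 \right)} = \left(-95\right) \left(-152\right) + 1 = 14440 + 1 = 14441$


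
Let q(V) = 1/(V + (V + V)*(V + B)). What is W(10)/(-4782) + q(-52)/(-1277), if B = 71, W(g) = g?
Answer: -4315463/2064035532 ≈ -0.0020908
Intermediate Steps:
q(V) = 1/(V + 2*V*(71 + V)) (q(V) = 1/(V + (V + V)*(V + 71)) = 1/(V + (2*V)*(71 + V)) = 1/(V + 2*V*(71 + V)))
W(10)/(-4782) + q(-52)/(-1277) = 10/(-4782) + (1/((-52)*(143 + 2*(-52))))/(-1277) = 10*(-1/4782) - 1/(52*(143 - 104))*(-1/1277) = -5/2391 - 1/52/39*(-1/1277) = -5/2391 - 1/52*1/39*(-1/1277) = -5/2391 - 1/2028*(-1/1277) = -5/2391 + 1/2589756 = -4315463/2064035532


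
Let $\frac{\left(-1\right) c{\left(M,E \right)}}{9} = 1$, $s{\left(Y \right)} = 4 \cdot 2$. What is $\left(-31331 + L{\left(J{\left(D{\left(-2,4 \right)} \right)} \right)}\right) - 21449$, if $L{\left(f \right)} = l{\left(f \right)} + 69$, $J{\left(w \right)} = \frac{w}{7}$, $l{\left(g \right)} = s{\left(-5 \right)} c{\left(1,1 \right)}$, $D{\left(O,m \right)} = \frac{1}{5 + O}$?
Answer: $-52783$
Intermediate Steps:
$s{\left(Y \right)} = 8$
$c{\left(M,E \right)} = -9$ ($c{\left(M,E \right)} = \left(-9\right) 1 = -9$)
$l{\left(g \right)} = -72$ ($l{\left(g \right)} = 8 \left(-9\right) = -72$)
$J{\left(w \right)} = \frac{w}{7}$ ($J{\left(w \right)} = w \frac{1}{7} = \frac{w}{7}$)
$L{\left(f \right)} = -3$ ($L{\left(f \right)} = -72 + 69 = -3$)
$\left(-31331 + L{\left(J{\left(D{\left(-2,4 \right)} \right)} \right)}\right) - 21449 = \left(-31331 - 3\right) - 21449 = -31334 - 21449 = -52783$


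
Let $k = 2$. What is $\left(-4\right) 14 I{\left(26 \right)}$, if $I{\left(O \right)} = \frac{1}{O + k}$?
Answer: $-2$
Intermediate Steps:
$I{\left(O \right)} = \frac{1}{2 + O}$ ($I{\left(O \right)} = \frac{1}{O + 2} = \frac{1}{2 + O}$)
$\left(-4\right) 14 I{\left(26 \right)} = \frac{\left(-4\right) 14}{2 + 26} = - \frac{56}{28} = \left(-56\right) \frac{1}{28} = -2$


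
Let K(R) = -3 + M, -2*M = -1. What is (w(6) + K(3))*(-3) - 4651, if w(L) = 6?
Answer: -9323/2 ≈ -4661.5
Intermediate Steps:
M = 1/2 (M = -1/2*(-1) = 1/2 ≈ 0.50000)
K(R) = -5/2 (K(R) = -3 + 1/2 = -5/2)
(w(6) + K(3))*(-3) - 4651 = (6 - 5/2)*(-3) - 4651 = (7/2)*(-3) - 4651 = -21/2 - 4651 = -9323/2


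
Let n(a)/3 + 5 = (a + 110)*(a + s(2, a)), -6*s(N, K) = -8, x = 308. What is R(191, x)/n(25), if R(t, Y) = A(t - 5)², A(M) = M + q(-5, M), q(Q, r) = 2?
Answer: 17672/5325 ≈ 3.3187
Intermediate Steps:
s(N, K) = 4/3 (s(N, K) = -⅙*(-8) = 4/3)
A(M) = 2 + M (A(M) = M + 2 = 2 + M)
n(a) = -15 + 3*(110 + a)*(4/3 + a) (n(a) = -15 + 3*((a + 110)*(a + 4/3)) = -15 + 3*((110 + a)*(4/3 + a)) = -15 + 3*(110 + a)*(4/3 + a))
R(t, Y) = (-3 + t)² (R(t, Y) = (2 + (t - 5))² = (2 + (-5 + t))² = (-3 + t)²)
R(191, x)/n(25) = (-3 + 191)²/(425 + 3*25² + 334*25) = 188²/(425 + 3*625 + 8350) = 35344/(425 + 1875 + 8350) = 35344/10650 = 35344*(1/10650) = 17672/5325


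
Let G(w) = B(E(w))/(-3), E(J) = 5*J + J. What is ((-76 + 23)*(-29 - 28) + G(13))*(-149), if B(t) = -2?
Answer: -1350685/3 ≈ -4.5023e+5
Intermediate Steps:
E(J) = 6*J
G(w) = ⅔ (G(w) = -2/(-3) = -2*(-⅓) = ⅔)
((-76 + 23)*(-29 - 28) + G(13))*(-149) = ((-76 + 23)*(-29 - 28) + ⅔)*(-149) = (-53*(-57) + ⅔)*(-149) = (3021 + ⅔)*(-149) = (9065/3)*(-149) = -1350685/3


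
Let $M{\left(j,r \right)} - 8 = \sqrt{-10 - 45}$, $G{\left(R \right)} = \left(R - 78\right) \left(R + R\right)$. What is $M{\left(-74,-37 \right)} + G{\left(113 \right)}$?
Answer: $7918 + i \sqrt{55} \approx 7918.0 + 7.4162 i$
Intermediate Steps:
$G{\left(R \right)} = 2 R \left(-78 + R\right)$ ($G{\left(R \right)} = \left(-78 + R\right) 2 R = 2 R \left(-78 + R\right)$)
$M{\left(j,r \right)} = 8 + i \sqrt{55}$ ($M{\left(j,r \right)} = 8 + \sqrt{-10 - 45} = 8 + \sqrt{-55} = 8 + i \sqrt{55}$)
$M{\left(-74,-37 \right)} + G{\left(113 \right)} = \left(8 + i \sqrt{55}\right) + 2 \cdot 113 \left(-78 + 113\right) = \left(8 + i \sqrt{55}\right) + 2 \cdot 113 \cdot 35 = \left(8 + i \sqrt{55}\right) + 7910 = 7918 + i \sqrt{55}$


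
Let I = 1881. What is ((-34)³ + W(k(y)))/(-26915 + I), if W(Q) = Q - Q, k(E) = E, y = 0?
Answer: 19652/12517 ≈ 1.5700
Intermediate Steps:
W(Q) = 0
((-34)³ + W(k(y)))/(-26915 + I) = ((-34)³ + 0)/(-26915 + 1881) = (-39304 + 0)/(-25034) = -39304*(-1/25034) = 19652/12517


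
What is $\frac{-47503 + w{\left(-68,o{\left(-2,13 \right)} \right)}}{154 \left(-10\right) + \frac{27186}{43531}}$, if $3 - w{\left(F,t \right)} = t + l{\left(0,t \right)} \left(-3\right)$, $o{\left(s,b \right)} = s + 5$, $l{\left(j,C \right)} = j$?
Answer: $\frac{2067853093}{67010554} \approx 30.859$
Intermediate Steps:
$o{\left(s,b \right)} = 5 + s$
$w{\left(F,t \right)} = 3 - t$ ($w{\left(F,t \right)} = 3 - \left(t + 0 \left(-3\right)\right) = 3 - \left(t + 0\right) = 3 - t$)
$\frac{-47503 + w{\left(-68,o{\left(-2,13 \right)} \right)}}{154 \left(-10\right) + \frac{27186}{43531}} = \frac{-47503 + \left(3 - \left(5 - 2\right)\right)}{154 \left(-10\right) + \frac{27186}{43531}} = \frac{-47503 + \left(3 - 3\right)}{-1540 + 27186 \cdot \frac{1}{43531}} = \frac{-47503 + \left(3 - 3\right)}{-1540 + \frac{27186}{43531}} = \frac{-47503 + 0}{- \frac{67010554}{43531}} = \left(-47503\right) \left(- \frac{43531}{67010554}\right) = \frac{2067853093}{67010554}$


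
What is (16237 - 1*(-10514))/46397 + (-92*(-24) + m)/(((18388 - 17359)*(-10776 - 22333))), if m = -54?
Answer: 303761395591/526902287639 ≈ 0.57650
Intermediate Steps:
(16237 - 1*(-10514))/46397 + (-92*(-24) + m)/(((18388 - 17359)*(-10776 - 22333))) = (16237 - 1*(-10514))/46397 + (-92*(-24) - 54)/(((18388 - 17359)*(-10776 - 22333))) = (16237 + 10514)*(1/46397) + (2208 - 54)/((1029*(-33109))) = 26751*(1/46397) + 2154/(-34069161) = 26751/46397 + 2154*(-1/34069161) = 26751/46397 - 718/11356387 = 303761395591/526902287639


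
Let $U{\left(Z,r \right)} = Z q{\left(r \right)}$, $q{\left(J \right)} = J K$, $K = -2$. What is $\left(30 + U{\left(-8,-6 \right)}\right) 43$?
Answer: $-2838$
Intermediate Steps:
$q{\left(J \right)} = - 2 J$ ($q{\left(J \right)} = J \left(-2\right) = - 2 J$)
$U{\left(Z,r \right)} = - 2 Z r$ ($U{\left(Z,r \right)} = Z \left(- 2 r\right) = - 2 Z r$)
$\left(30 + U{\left(-8,-6 \right)}\right) 43 = \left(30 - \left(-16\right) \left(-6\right)\right) 43 = \left(30 - 96\right) 43 = \left(-66\right) 43 = -2838$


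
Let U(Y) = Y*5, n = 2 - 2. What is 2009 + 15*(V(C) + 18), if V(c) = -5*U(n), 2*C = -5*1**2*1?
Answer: 2279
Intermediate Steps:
n = 0
U(Y) = 5*Y
C = -5/2 (C = (-5*1**2*1)/2 = (-5*1*1)/2 = (-5*1)/2 = (1/2)*(-5) = -5/2 ≈ -2.5000)
V(c) = 0 (V(c) = -25*0 = -5*0 = 0)
2009 + 15*(V(C) + 18) = 2009 + 15*(0 + 18) = 2009 + 15*18 = 2009 + 270 = 2279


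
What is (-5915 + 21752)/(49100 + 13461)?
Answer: 15837/62561 ≈ 0.25314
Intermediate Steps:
(-5915 + 21752)/(49100 + 13461) = 15837/62561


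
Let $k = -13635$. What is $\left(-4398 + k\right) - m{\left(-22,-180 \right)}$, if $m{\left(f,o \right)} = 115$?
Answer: $-18148$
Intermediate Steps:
$\left(-4398 + k\right) - m{\left(-22,-180 \right)} = \left(-4398 - 13635\right) - 115 = -18033 - 115 = -18148$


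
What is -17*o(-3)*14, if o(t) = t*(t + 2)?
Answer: -714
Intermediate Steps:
o(t) = t*(2 + t)
-17*o(-3)*14 = -(-51)*(2 - 3)*14 = -(-51)*(-1)*14 = -17*3*14 = -51*14 = -714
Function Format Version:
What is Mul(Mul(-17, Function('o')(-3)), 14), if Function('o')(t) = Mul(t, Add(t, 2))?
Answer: -714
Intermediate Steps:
Function('o')(t) = Mul(t, Add(2, t))
Mul(Mul(-17, Function('o')(-3)), 14) = Mul(Mul(-17, Mul(-3, Add(2, -3))), 14) = Mul(Mul(-17, Mul(-3, -1)), 14) = Mul(Mul(-17, 3), 14) = Mul(-51, 14) = -714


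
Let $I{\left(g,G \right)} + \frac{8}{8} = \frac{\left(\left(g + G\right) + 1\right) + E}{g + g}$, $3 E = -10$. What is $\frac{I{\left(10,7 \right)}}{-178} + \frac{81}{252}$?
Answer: $\frac{12071}{37380} \approx 0.32293$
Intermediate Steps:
$E = - \frac{10}{3}$ ($E = \frac{1}{3} \left(-10\right) = - \frac{10}{3} \approx -3.3333$)
$I{\left(g,G \right)} = -1 + \frac{- \frac{7}{3} + G + g}{2 g}$ ($I{\left(g,G \right)} = -1 + \frac{\left(\left(g + G\right) + 1\right) - \frac{10}{3}}{g + g} = -1 + \frac{\left(\left(G + g\right) + 1\right) - \frac{10}{3}}{2 g} = -1 + \left(\left(1 + G + g\right) - \frac{10}{3}\right) \frac{1}{2 g} = -1 + \left(- \frac{7}{3} + G + g\right) \frac{1}{2 g} = -1 + \frac{- \frac{7}{3} + G + g}{2 g}$)
$\frac{I{\left(10,7 \right)}}{-178} + \frac{81}{252} = \frac{\frac{1}{6} \cdot \frac{1}{10} \left(-7 - 30 + 3 \cdot 7\right)}{-178} + \frac{81}{252} = \frac{1}{6} \cdot \frac{1}{10} \left(-7 - 30 + 21\right) \left(- \frac{1}{178}\right) + 81 \cdot \frac{1}{252} = \frac{1}{6} \cdot \frac{1}{10} \left(-16\right) \left(- \frac{1}{178}\right) + \frac{9}{28} = \left(- \frac{4}{15}\right) \left(- \frac{1}{178}\right) + \frac{9}{28} = \frac{2}{1335} + \frac{9}{28} = \frac{12071}{37380}$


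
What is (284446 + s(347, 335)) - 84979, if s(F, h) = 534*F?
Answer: 384765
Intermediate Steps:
(284446 + s(347, 335)) - 84979 = (284446 + 534*347) - 84979 = (284446 + 185298) - 84979 = 469744 - 84979 = 384765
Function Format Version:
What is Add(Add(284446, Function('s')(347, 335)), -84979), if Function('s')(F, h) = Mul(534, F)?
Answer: 384765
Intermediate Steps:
Add(Add(284446, Function('s')(347, 335)), -84979) = Add(Add(284446, Mul(534, 347)), -84979) = Add(Add(284446, 185298), -84979) = Add(469744, -84979) = 384765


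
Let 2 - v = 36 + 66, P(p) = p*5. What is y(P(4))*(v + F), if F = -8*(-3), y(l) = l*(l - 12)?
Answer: -12160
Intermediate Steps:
P(p) = 5*p
y(l) = l*(-12 + l)
F = 24
v = -100 (v = 2 - (36 + 66) = 2 - 1*102 = 2 - 102 = -100)
y(P(4))*(v + F) = ((5*4)*(-12 + 5*4))*(-100 + 24) = (20*(-12 + 20))*(-76) = (20*8)*(-76) = 160*(-76) = -12160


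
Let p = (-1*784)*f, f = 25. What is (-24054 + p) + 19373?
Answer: -24281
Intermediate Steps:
p = -19600 (p = -1*784*25 = -784*25 = -19600)
(-24054 + p) + 19373 = (-24054 - 19600) + 19373 = -43654 + 19373 = -24281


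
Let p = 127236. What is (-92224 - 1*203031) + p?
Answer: -168019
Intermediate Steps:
(-92224 - 1*203031) + p = (-92224 - 1*203031) + 127236 = (-92224 - 203031) + 127236 = -295255 + 127236 = -168019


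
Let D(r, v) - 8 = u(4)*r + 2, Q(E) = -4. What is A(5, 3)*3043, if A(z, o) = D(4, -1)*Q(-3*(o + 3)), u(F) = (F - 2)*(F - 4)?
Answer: -121720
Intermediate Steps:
u(F) = (-4 + F)*(-2 + F) (u(F) = (-2 + F)*(-4 + F) = (-4 + F)*(-2 + F))
D(r, v) = 10 (D(r, v) = 8 + ((8 + 4² - 6*4)*r + 2) = 8 + ((8 + 16 - 24)*r + 2) = 8 + (0*r + 2) = 8 + (0 + 2) = 8 + 2 = 10)
A(z, o) = -40 (A(z, o) = 10*(-4) = -40)
A(5, 3)*3043 = -40*3043 = -121720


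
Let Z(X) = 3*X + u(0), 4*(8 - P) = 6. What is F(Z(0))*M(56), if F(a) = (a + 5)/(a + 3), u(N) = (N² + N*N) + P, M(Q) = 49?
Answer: 1127/19 ≈ 59.316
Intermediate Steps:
P = 13/2 (P = 8 - ¼*6 = 8 - 3/2 = 13/2 ≈ 6.5000)
u(N) = 13/2 + 2*N² (u(N) = (N² + N*N) + 13/2 = (N² + N²) + 13/2 = 2*N² + 13/2 = 13/2 + 2*N²)
Z(X) = 13/2 + 3*X (Z(X) = 3*X + (13/2 + 2*0²) = 3*X + (13/2 + 2*0) = 3*X + (13/2 + 0) = 3*X + 13/2 = 13/2 + 3*X)
F(a) = (5 + a)/(3 + a)
F(Z(0))*M(56) = ((5 + (13/2 + 3*0))/(3 + (13/2 + 3*0)))*49 = ((5 + (13/2 + 0))/(3 + (13/2 + 0)))*49 = ((5 + 13/2)/(3 + 13/2))*49 = ((23/2)/(19/2))*49 = ((2/19)*(23/2))*49 = (23/19)*49 = 1127/19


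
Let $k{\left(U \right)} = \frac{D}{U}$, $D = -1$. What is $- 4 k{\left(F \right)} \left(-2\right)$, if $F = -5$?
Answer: $\frac{8}{5} \approx 1.6$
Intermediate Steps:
$k{\left(U \right)} = - \frac{1}{U}$
$- 4 k{\left(F \right)} \left(-2\right) = - 4 \left(- \frac{1}{-5}\right) \left(-2\right) = - 4 \left(\left(-1\right) \left(- \frac{1}{5}\right)\right) \left(-2\right) = \left(-4\right) \frac{1}{5} \left(-2\right) = \left(- \frac{4}{5}\right) \left(-2\right) = \frac{8}{5}$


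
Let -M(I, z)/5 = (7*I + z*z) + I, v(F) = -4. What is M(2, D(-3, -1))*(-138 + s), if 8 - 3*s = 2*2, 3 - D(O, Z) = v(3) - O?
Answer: 65600/3 ≈ 21867.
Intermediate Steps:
D(O, Z) = 7 + O (D(O, Z) = 3 - (-4 - O) = 3 + (4 + O) = 7 + O)
s = 4/3 (s = 8/3 - 2*2/3 = 8/3 - 1/3*4 = 8/3 - 4/3 = 4/3 ≈ 1.3333)
M(I, z) = -40*I - 5*z**2 (M(I, z) = -5*((7*I + z*z) + I) = -5*((7*I + z**2) + I) = -5*((z**2 + 7*I) + I) = -5*(z**2 + 8*I) = -40*I - 5*z**2)
M(2, D(-3, -1))*(-138 + s) = (-40*2 - 5*(7 - 3)**2)*(-138 + 4/3) = (-80 - 5*4**2)*(-410/3) = (-80 - 5*16)*(-410/3) = (-80 - 80)*(-410/3) = -160*(-410/3) = 65600/3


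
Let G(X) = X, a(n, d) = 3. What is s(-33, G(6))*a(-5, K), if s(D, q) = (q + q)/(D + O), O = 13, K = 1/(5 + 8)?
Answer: -9/5 ≈ -1.8000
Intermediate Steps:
K = 1/13 ≈ 0.076923
s(D, q) = 2*q/(13 + D) (s(D, q) = (q + q)/(D + 13) = (2*q)/(13 + D) = 2*q/(13 + D))
s(-33, G(6))*a(-5, K) = (2*6/(13 - 33))*3 = (2*6/(-20))*3 = (2*6*(-1/20))*3 = -⅗*3 = -9/5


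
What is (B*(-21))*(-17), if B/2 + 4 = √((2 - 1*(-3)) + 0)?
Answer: -2856 + 714*√5 ≈ -1259.4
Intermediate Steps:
B = -8 + 2*√5 (B = -8 + 2*√((2 - 1*(-3)) + 0) = -8 + 2*√((2 + 3) + 0) = -8 + 2*√(5 + 0) = -8 + 2*√5 ≈ -3.5279)
(B*(-21))*(-17) = ((-8 + 2*√5)*(-21))*(-17) = (168 - 42*√5)*(-17) = -2856 + 714*√5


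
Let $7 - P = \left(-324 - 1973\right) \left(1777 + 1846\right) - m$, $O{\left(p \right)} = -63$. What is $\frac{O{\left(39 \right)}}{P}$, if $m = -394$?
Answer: $- \frac{63}{8321644} \approx -7.5706 \cdot 10^{-6}$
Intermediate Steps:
$P = 8321644$ ($P = 7 - \left(\left(-324 - 1973\right) \left(1777 + 1846\right) - -394\right) = 7 - \left(\left(-2297\right) 3623 + 394\right) = 7 - \left(-8322031 + 394\right) = 7 - -8321637 = 7 + 8321637 = 8321644$)
$\frac{O{\left(39 \right)}}{P} = - \frac{63}{8321644}$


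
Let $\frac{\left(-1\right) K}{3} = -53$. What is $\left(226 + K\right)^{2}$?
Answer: $148225$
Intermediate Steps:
$K = 159$ ($K = \left(-3\right) \left(-53\right) = 159$)
$\left(226 + K\right)^{2} = \left(226 + 159\right)^{2} = 385^{2} = 148225$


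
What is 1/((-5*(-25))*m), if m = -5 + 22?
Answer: 1/2125 ≈ 0.00047059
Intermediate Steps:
m = 17
1/((-5*(-25))*m) = 1/(-5*(-25)*17) = 1/(125*17) = 1/2125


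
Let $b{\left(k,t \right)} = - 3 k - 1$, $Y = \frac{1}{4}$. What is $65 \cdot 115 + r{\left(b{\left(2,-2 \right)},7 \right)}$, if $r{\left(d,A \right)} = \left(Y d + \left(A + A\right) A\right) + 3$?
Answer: $\frac{30297}{4} \approx 7574.3$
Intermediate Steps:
$Y = \frac{1}{4} \approx 0.25$
$b{\left(k,t \right)} = -1 - 3 k$
$r{\left(d,A \right)} = 3 + 2 A^{2} + \frac{d}{4}$ ($r{\left(d,A \right)} = \left(\frac{d}{4} + \left(A + A\right) A\right) + 3 = \left(\frac{d}{4} + 2 A A\right) + 3 = \left(\frac{d}{4} + 2 A^{2}\right) + 3 = \left(2 A^{2} + \frac{d}{4}\right) + 3 = 3 + 2 A^{2} + \frac{d}{4}$)
$65 \cdot 115 + r{\left(b{\left(2,-2 \right)},7 \right)} = 65 \cdot 115 + \left(3 + 2 \cdot 7^{2} + \frac{-1 - 6}{4}\right) = 7475 + \left(3 + 2 \cdot 49 + \frac{-1 - 6}{4}\right) = 7475 + \left(3 + 98 + \frac{1}{4} \left(-7\right)\right) = 7475 + \left(3 + 98 - \frac{7}{4}\right) = 7475 + \frac{397}{4} = \frac{30297}{4}$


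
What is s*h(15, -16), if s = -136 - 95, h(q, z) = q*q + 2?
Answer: -52437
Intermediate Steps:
h(q, z) = 2 + q**2 (h(q, z) = q**2 + 2 = 2 + q**2)
s = -231
s*h(15, -16) = -231*(2 + 15**2) = -231*(2 + 225) = -231*227 = -52437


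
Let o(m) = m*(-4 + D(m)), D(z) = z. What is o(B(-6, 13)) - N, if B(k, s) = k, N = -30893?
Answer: 30953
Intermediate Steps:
o(m) = m*(-4 + m)
o(B(-6, 13)) - N = -6*(-4 - 6) - 1*(-30893) = -6*(-10) + 30893 = 60 + 30893 = 30953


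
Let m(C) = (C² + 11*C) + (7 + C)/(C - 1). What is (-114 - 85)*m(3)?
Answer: -9353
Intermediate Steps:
m(C) = C² + 11*C + (7 + C)/(-1 + C) (m(C) = (C² + 11*C) + (7 + C)/(-1 + C) = C² + 11*C + (7 + C)/(-1 + C))
(-114 - 85)*m(3) = (-114 - 85)*((7 + 3³ - 10*3 + 10*3²)/(-1 + 3)) = -199*(7 + 27 - 30 + 10*9)/2 = -199*(7 + 27 - 30 + 90)/2 = -199*94/2 = -199*47 = -9353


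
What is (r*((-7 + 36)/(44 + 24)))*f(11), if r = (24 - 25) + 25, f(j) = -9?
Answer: -1566/17 ≈ -92.118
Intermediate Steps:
r = 24 (r = -1 + 25 = 24)
(r*((-7 + 36)/(44 + 24)))*f(11) = (24*((-7 + 36)/(44 + 24)))*(-9) = (24*(29/68))*(-9) = (174/17)*(-9) = -1566/17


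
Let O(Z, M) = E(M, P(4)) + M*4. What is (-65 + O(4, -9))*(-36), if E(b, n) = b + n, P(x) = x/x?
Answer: 3924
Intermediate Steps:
P(x) = 1
O(Z, M) = 1 + 5*M (O(Z, M) = (M + 1) + M*4 = (1 + M) + 4*M = 1 + 5*M)
(-65 + O(4, -9))*(-36) = (-65 + (1 + 5*(-9)))*(-36) = (-65 + (1 - 45))*(-36) = (-65 - 44)*(-36) = -109*(-36) = 3924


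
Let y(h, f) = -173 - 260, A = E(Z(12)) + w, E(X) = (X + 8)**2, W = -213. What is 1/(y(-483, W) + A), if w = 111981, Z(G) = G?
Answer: 1/111948 ≈ 8.9327e-6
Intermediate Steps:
E(X) = (8 + X)**2
A = 112381 (A = (8 + 12)**2 + 111981 = 20**2 + 111981 = 400 + 111981 = 112381)
y(h, f) = -433
1/(y(-483, W) + A) = 1/(-433 + 112381) = 1/111948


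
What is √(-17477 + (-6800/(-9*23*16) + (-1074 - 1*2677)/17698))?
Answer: I*√26059596928982966/1221162 ≈ 132.19*I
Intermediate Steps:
√(-17477 + (-6800/(-9*23*16) + (-1074 - 1*2677)/17698)) = √(-17477 + (-6800/((-207*16)) + (-1074 - 2677)*(1/17698))) = √(-17477 + (-6800/(-3312) - 3751*1/17698)) = √(-17477 + (-6800*(-1/3312) - 3751/17698)) = √(-17477 + (425/207 - 3751/17698)) = √(-17477 + 6745193/3663486) = √(-64019999629/3663486) = I*√26059596928982966/1221162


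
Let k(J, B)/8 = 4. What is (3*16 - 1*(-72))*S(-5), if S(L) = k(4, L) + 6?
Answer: 4560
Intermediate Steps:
k(J, B) = 32 (k(J, B) = 8*4 = 32)
S(L) = 38 (S(L) = 32 + 6 = 38)
(3*16 - 1*(-72))*S(-5) = (3*16 - 1*(-72))*38 = (48 + 72)*38 = 120*38 = 4560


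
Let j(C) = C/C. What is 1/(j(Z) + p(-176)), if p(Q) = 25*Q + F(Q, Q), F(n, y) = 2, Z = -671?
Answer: -1/4397 ≈ -0.00022743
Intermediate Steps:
j(C) = 1
p(Q) = 2 + 25*Q (p(Q) = 25*Q + 2 = 2 + 25*Q)
1/(j(Z) + p(-176)) = 1/(1 + (2 + 25*(-176))) = 1/(1 + (2 - 4400)) = 1/(1 - 4398) = 1/(-4397) = -1/4397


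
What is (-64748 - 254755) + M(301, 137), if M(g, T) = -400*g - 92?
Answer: -439995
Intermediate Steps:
M(g, T) = -92 - 400*g
(-64748 - 254755) + M(301, 137) = (-64748 - 254755) + (-92 - 400*301) = -319503 + (-92 - 120400) = -319503 - 120492 = -439995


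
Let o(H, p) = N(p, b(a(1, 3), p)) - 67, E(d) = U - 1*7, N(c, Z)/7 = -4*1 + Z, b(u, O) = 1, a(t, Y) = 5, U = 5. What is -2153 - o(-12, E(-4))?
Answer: -2065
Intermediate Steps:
N(c, Z) = -28 + 7*Z (N(c, Z) = 7*(-4*1 + Z) = 7*(-4 + Z) = -28 + 7*Z)
E(d) = -2 (E(d) = 5 - 1*7 = 5 - 7 = -2)
o(H, p) = -88 (o(H, p) = (-28 + 7*1) - 67 = (-28 + 7) - 67 = -21 - 67 = -88)
-2153 - o(-12, E(-4)) = -2153 - 1*(-88) = -2153 + 88 = -2065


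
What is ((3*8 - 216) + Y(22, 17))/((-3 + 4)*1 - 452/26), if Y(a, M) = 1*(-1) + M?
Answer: 2288/213 ≈ 10.742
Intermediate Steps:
Y(a, M) = -1 + M
((3*8 - 216) + Y(22, 17))/((-3 + 4)*1 - 452/26) = ((3*8 - 216) + (-1 + 17))/((-3 + 4)*1 - 452/26) = ((24 - 216) + 16)/(1*1 - 452*1/26) = (-192 + 16)/(1 - 226/13) = -176/(-213/13) = -176*(-13/213) = 2288/213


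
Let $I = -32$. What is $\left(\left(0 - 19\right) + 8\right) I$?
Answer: $352$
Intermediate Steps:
$\left(\left(0 - 19\right) + 8\right) I = \left(\left(0 - 19\right) + 8\right) \left(-32\right) = \left(-19 + 8\right) \left(-32\right) = \left(-11\right) \left(-32\right) = 352$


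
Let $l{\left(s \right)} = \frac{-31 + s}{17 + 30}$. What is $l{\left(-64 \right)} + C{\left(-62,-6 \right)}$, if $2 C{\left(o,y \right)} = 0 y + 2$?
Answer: $- \frac{48}{47} \approx -1.0213$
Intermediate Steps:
$C{\left(o,y \right)} = 1$ ($C{\left(o,y \right)} = \frac{0 y + 2}{2} = \frac{0 + 2}{2} = \frac{1}{2} \cdot 2 = 1$)
$l{\left(s \right)} = - \frac{31}{47} + \frac{s}{47}$ ($l{\left(s \right)} = \frac{-31 + s}{47} = \left(-31 + s\right) \frac{1}{47} = - \frac{31}{47} + \frac{s}{47}$)
$l{\left(-64 \right)} + C{\left(-62,-6 \right)} = \left(- \frac{31}{47} + \frac{1}{47} \left(-64\right)\right) + 1 = \left(- \frac{31}{47} - \frac{64}{47}\right) + 1 = - \frac{95}{47} + 1 = - \frac{48}{47}$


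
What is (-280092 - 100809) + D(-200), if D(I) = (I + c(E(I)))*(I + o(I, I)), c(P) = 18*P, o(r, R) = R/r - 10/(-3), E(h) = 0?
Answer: -1025303/3 ≈ -3.4177e+5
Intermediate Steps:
o(r, R) = 10/3 + R/r (o(r, R) = R/r - 10*(-⅓) = R/r + 10/3 = 10/3 + R/r)
D(I) = I*(13/3 + I) (D(I) = (I + 18*0)*(I + (10/3 + I/I)) = (I + 0)*(I + (10/3 + 1)) = I*(I + 13/3) = I*(13/3 + I))
(-280092 - 100809) + D(-200) = (-280092 - 100809) + (⅓)*(-200)*(13 + 3*(-200)) = -380901 + (⅓)*(-200)*(13 - 600) = -380901 + (⅓)*(-200)*(-587) = -380901 + 117400/3 = -1025303/3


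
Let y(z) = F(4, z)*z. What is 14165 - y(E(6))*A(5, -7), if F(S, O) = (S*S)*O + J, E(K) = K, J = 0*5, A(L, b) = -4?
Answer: 16469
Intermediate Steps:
J = 0
F(S, O) = O*S² (F(S, O) = (S*S)*O + 0 = S²*O + 0 = O*S² + 0 = O*S²)
y(z) = 16*z² (y(z) = (z*4²)*z = (z*16)*z = (16*z)*z = 16*z²)
14165 - y(E(6))*A(5, -7) = 14165 - 16*6²*(-4) = 14165 - 16*36*(-4) = 14165 - 576*(-4) = 14165 - 1*(-2304) = 14165 + 2304 = 16469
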